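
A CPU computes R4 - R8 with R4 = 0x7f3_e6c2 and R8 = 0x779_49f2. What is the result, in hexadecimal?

0x7a9cd0

Subtract column by column in base 16:
  2-2 → 0
  c-f → d (borrow)
  6-9-1 → c (borrow)
  e-4-1 → 9
  3-9 → a (borrow)
  f-7-1 → 7
  7-7 → 0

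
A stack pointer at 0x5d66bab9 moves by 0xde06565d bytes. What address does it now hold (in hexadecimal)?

0x13b6d1116

Add column by column in base 16, right to left:
  9+d = 6 carry 1
  b+5+1 = 1 carry 1
  a+6+1 = 1 carry 1
  b+5+1 = 1 carry 1
  6+6+1 = d
  6+0 = 6
  d+e = b carry 1
  5+d+1 = 3 carry 1
  final carry 1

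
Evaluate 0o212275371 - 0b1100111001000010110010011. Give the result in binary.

0b100011001111010101100110

0o212275371 = 0b10001010010111101011111001 in binary.
Subtract column by column in base 2:
  1-1 → 0
  0-1 → 1 (borrow)
  0-0-1 → 1 (borrow)
  1-0-1 → 0
  1-1 → 0
  1-0 → 1
  1-0 → 1
  1-1 → 0
  0-1 → 1 (borrow)
  1-0-1 → 0
  0-1 → 1 (borrow)
  1-0-1 → 0
  1-0 → 1
  1-0 → 1
  1-0 → 1
  0-1 → 1 (borrow)
  1-0-1 → 0
  0-0 → 0
  0-1 → 1 (borrow)
  1-1-1 → 1 (borrow)
  0-1-1 → 0 (borrow)
  1-0-1 → 0
  0-0 → 0
  0-1 → 1 (borrow)
  0-1-1 → 0 (borrow)
  1-0-1 → 0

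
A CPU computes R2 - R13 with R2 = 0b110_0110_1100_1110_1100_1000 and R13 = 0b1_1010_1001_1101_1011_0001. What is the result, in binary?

0b10011000011000100010111

Subtract column by column in base 2:
  0-1 → 1 (borrow)
  0-0-1 → 1 (borrow)
  0-0-1 → 1 (borrow)
  1-0-1 → 0
  0-1 → 1 (borrow)
  0-1-1 → 0 (borrow)
  1-0-1 → 0
  1-1 → 0
  0-1 → 1 (borrow)
  1-0-1 → 0
  1-1 → 0
  1-1 → 0
  0-1 → 1 (borrow)
  0-0-1 → 1 (borrow)
  1-0-1 → 0
  1-1 → 0
  0-0 → 0
  1-1 → 0
  1-0 → 1
  0-1 → 1 (borrow)
  0-1-1 → 0 (borrow)
  1-0-1 → 0
  1-0 → 1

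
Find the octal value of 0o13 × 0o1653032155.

0o24131440257

Multiply each base-8 digit by 11, carrying:
  5×11 = 55 → write 7 carry 6
  5×11+6 = 61 → write 5 carry 7
  1×11+7 = 18 → write 2 carry 2
  2×11+2 = 24 → write 0 carry 3
  3×11+3 = 36 → write 4 carry 4
  0×11+4 = 4 → write 4
  3×11 = 33 → write 1 carry 4
  5×11+4 = 59 → write 3 carry 7
  6×11+7 = 73 → write 1 carry 9
  1×11+9 = 20 → write 4 carry 2
  remaining carry: 2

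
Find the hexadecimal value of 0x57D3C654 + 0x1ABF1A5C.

Add column by column in base 16, right to left:
  4+C = 0 carry 1
  5+5+1 = B
  6+A = 0 carry 1
  C+1+1 = E
  3+F = 2 carry 1
  D+B+1 = 9 carry 1
  7+A+1 = 2 carry 1
  5+1+1 = 7

0x7292E0B0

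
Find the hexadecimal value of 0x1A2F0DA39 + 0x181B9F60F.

0x324AAD048

Add column by column in base 16, right to left:
  9+F = 8 carry 1
  3+0+1 = 4
  A+6 = 0 carry 1
  D+F+1 = D carry 1
  0+9+1 = A
  F+B = A carry 1
  2+1+1 = 4
  A+8 = 2 carry 1
  1+1+1 = 3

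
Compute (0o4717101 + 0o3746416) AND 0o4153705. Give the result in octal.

Add column by column in base 8, right to left:
  1+6 = 7
  0+1 = 1
  1+4 = 5
  7+6 = 5 carry 1
  1+4+1 = 6
  7+7 = 6 carry 1
  4+3+1 = 0 carry 1
  final carry 1
Sum = 0o10665517; now AND with 0o4153705:
  1&0=0, 0&4=0, 6&1=0, 6&5=4, 5&3=1, 5&7=5, 1&0=0, 7&5=5

0o41505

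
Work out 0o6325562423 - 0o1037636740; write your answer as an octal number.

0o5265723463

Subtract column by column in base 8:
  3-0 → 3
  2-4 → 6 (borrow)
  4-7-1 → 4 (borrow)
  2-6-1 → 3 (borrow)
  6-3-1 → 2
  5-6 → 7 (borrow)
  5-7-1 → 5 (borrow)
  2-3-1 → 6 (borrow)
  3-0-1 → 2
  6-1 → 5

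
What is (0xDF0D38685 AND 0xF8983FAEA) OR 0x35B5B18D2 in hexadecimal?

0xFDBDB9AD2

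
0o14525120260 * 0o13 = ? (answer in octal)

Multiply each base-8 digit by 11, carrying:
  0×11 = 0 → write 0
  6×11 = 66 → write 2 carry 8
  2×11+8 = 30 → write 6 carry 3
  0×11+3 = 3 → write 3
  2×11 = 22 → write 6 carry 2
  1×11+2 = 13 → write 5 carry 1
  5×11+1 = 56 → write 0 carry 7
  2×11+7 = 29 → write 5 carry 3
  5×11+3 = 58 → write 2 carry 7
  4×11+7 = 51 → write 3 carry 6
  1×11+6 = 17 → write 1 carry 2
  remaining carry: 2

0o213250563620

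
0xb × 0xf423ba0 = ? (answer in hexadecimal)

0xa7d88fe0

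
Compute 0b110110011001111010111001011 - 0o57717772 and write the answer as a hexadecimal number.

0x60D55D1

0b110110011001111010111001011 = 0x6CCF5CB in hexadecimal.
0o57717772 = 0xBF9FFA in hexadecimal.
Subtract column by column in base 16:
  B-A → 1
  C-F → D (borrow)
  5-F-1 → 5 (borrow)
  F-9-1 → 5
  C-F → D (borrow)
  C-B-1 → 0
  6-0 → 6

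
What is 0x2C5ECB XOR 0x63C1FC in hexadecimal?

0x4F9F37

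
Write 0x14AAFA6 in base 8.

Expand each hex digit to 4 bits: 1=0001 4=0100 A=1010 A=1010 F=1111 A=1010 6=0110.
Group the bits in threes: 001 010 010 101 010 111 110 100 110 → 122527646.

0o122527646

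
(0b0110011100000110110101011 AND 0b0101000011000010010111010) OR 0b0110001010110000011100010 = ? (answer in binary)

0b0110011100000110110101011 AND 0b0101000011000010010111010 = 0b0100000000000010010101010.
Then OR with 0b0110001010110000011100010.

0b110001010110010011101010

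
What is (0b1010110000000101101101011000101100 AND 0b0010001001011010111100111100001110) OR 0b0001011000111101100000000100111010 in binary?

0b1010110000000101101101011000101100 AND 0b0010001001011010111100111100001110 = 0b0010000000000000101100011000001100.
Then OR with 0b0001011000111101100000000100111010.

0b11011000111101101100011100111110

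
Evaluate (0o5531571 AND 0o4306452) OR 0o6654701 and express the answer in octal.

0o5531571 AND 0o4306452 = 0o4100450.
Then OR with 0o6654701.

0o6754751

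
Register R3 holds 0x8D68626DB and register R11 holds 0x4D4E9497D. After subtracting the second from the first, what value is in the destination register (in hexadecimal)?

0x4019CDD5E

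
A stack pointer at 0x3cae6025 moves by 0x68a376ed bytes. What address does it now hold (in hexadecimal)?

0xa551d712

Add column by column in base 16, right to left:
  5+d = 2 carry 1
  2+e+1 = 1 carry 1
  0+6+1 = 7
  6+7 = d
  e+3 = 1 carry 1
  a+a+1 = 5 carry 1
  c+8+1 = 5 carry 1
  3+6+1 = a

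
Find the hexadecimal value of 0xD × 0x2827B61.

0x20A043ED

Multiply each base-16 digit by 13, carrying:
  1×13 = 13 → write D
  6×13 = 78 → write E carry 4
  B×13+4 = 147 → write 3 carry 9
  7×13+9 = 100 → write 4 carry 6
  2×13+6 = 32 → write 0 carry 2
  8×13+2 = 106 → write A carry 6
  2×13+6 = 32 → write 0 carry 2
  remaining carry: 2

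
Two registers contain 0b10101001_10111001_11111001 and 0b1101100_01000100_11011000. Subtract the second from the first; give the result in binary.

Subtract column by column in base 2:
  1-0 → 1
  0-0 → 0
  0-0 → 0
  1-1 → 0
  1-1 → 0
  1-0 → 1
  1-1 → 0
  1-1 → 0
  1-0 → 1
  0-0 → 0
  0-1 → 1 (borrow)
  1-0-1 → 0
  1-0 → 1
  1-0 → 1
  0-1 → 1 (borrow)
  1-0-1 → 0
  1-0 → 1
  0-0 → 0
  0-1 → 1 (borrow)
  1-1-1 → 1 (borrow)
  0-0-1 → 1 (borrow)
  1-1-1 → 1 (borrow)
  0-1-1 → 0 (borrow)
  1-0-1 → 0

0b1111010111010100100001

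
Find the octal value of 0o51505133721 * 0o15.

0o1035203252635

Multiply each base-8 digit by 13, carrying:
  1×13 = 13 → write 5 carry 1
  2×13+1 = 27 → write 3 carry 3
  7×13+3 = 94 → write 6 carry 11
  3×13+11 = 50 → write 2 carry 6
  3×13+6 = 45 → write 5 carry 5
  1×13+5 = 18 → write 2 carry 2
  5×13+2 = 67 → write 3 carry 8
  0×13+8 = 8 → write 0 carry 1
  5×13+1 = 66 → write 2 carry 8
  1×13+8 = 21 → write 5 carry 2
  5×13+2 = 67 → write 3 carry 8
  remaining carry: 10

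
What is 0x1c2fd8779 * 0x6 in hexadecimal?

Multiply each base-16 digit by 6, carrying:
  9×6 = 54 → write 6 carry 3
  7×6+3 = 45 → write d carry 2
  7×6+2 = 44 → write c carry 2
  8×6+2 = 50 → write 2 carry 3
  d×6+3 = 81 → write 1 carry 5
  f×6+5 = 95 → write f carry 5
  2×6+5 = 17 → write 1 carry 1
  c×6+1 = 73 → write 9 carry 4
  1×6+4 = 10 → write a

0xa91f12cd6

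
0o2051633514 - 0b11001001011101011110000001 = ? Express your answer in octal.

0b11001001011101011110000001 = 0o311353601 in octal.
Subtract column by column in base 8:
  4-1 → 3
  1-0 → 1
  5-6 → 7 (borrow)
  3-3-1 → 7 (borrow)
  3-5-1 → 5 (borrow)
  6-3-1 → 2
  1-1 → 0
  5-1 → 4
  0-3 → 5 (borrow)
  2-0-1 → 1

0o1540257713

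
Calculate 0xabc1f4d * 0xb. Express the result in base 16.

0x7615584f

Multiply each base-16 digit by 11, carrying:
  d×11 = 143 → write f carry 8
  4×11+8 = 52 → write 4 carry 3
  f×11+3 = 168 → write 8 carry 10
  1×11+10 = 21 → write 5 carry 1
  c×11+1 = 133 → write 5 carry 8
  b×11+8 = 129 → write 1 carry 8
  a×11+8 = 118 → write 6 carry 7
  remaining carry: 7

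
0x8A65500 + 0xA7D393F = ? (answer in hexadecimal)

Add column by column in base 16, right to left:
  0+F = F
  0+3 = 3
  5+9 = E
  5+3 = 8
  6+D = 3 carry 1
  A+7+1 = 2 carry 1
  8+A+1 = 3 carry 1
  final carry 1

0x13238E3F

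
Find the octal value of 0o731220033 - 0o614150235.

0o115047576

Subtract column by column in base 8:
  3-5 → 6 (borrow)
  3-3-1 → 7 (borrow)
  0-2-1 → 5 (borrow)
  0-0-1 → 7 (borrow)
  2-5-1 → 4 (borrow)
  2-1-1 → 0
  1-4 → 5 (borrow)
  3-1-1 → 1
  7-6 → 1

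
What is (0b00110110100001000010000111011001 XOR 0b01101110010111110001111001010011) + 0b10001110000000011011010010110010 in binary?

0b11100110110111001111010000111100

First 0b00110110100001000010000111011001 XOR 0b01101110010111110001111001010011 = 0b01011000110110110011111110001010.
Add column by column in base 2, right to left:
  0+0 = 0
  1+1 = 0 carry 1
  0+0+1 = 1
  1+0 = 1
  0+1 = 1
  0+1 = 1
  0+0 = 0
  1+1 = 0 carry 1
  1+0+1 = 0 carry 1
  1+0+1 = 0 carry 1
  1+1+1 = 1 carry 1
  1+0+1 = 0 carry 1
  1+1+1 = 1 carry 1
  1+1+1 = 1 carry 1
  0+0+1 = 1
  0+1 = 1
  1+1 = 0 carry 1
  1+0+1 = 0 carry 1
  0+0+1 = 1
  1+0 = 1
  1+0 = 1
  0+0 = 0
  1+0 = 1
  1+0 = 1
  0+0 = 0
  0+1 = 1
  0+1 = 1
  1+1 = 0 carry 1
  1+0+1 = 0 carry 1
  0+0+1 = 1
  1+0 = 1
  0+1 = 1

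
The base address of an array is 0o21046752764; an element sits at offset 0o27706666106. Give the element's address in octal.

Add column by column in base 8, right to left:
  4+6 = 2 carry 1
  6+0+1 = 7
  7+1 = 0 carry 1
  2+6+1 = 1 carry 1
  5+6+1 = 4 carry 1
  7+6+1 = 6 carry 1
  6+6+1 = 5 carry 1
  4+0+1 = 5
  0+7 = 7
  1+7 = 0 carry 1
  2+2+1 = 5

0o50755641072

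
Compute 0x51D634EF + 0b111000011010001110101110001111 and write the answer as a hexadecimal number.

0b111000011010001110101110001111 = 0x3868EB8F in hexadecimal.
Add column by column in base 16, right to left:
  F+F = E carry 1
  E+8+1 = 7 carry 1
  4+B+1 = 0 carry 1
  3+E+1 = 2 carry 1
  6+8+1 = F
  D+6 = 3 carry 1
  1+8+1 = A
  5+3 = 8

0x8A3F207E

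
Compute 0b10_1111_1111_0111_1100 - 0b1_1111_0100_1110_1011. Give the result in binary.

0b10000101010010001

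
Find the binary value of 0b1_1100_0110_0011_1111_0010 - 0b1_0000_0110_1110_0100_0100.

0b10111111010110101110

Subtract column by column in base 2:
  0-0 → 0
  1-0 → 1
  0-1 → 1 (borrow)
  0-0-1 → 1 (borrow)
  1-0-1 → 0
  1-0 → 1
  1-1 → 0
  1-0 → 1
  1-0 → 1
  1-1 → 0
  0-1 → 1 (borrow)
  0-1-1 → 0 (borrow)
  0-0-1 → 1 (borrow)
  1-1-1 → 1 (borrow)
  1-1-1 → 1 (borrow)
  0-0-1 → 1 (borrow)
  0-0-1 → 1 (borrow)
  0-0-1 → 1 (borrow)
  1-0-1 → 0
  1-0 → 1
  1-1 → 0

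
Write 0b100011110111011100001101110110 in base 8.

0o4367341566

Group the bits in threes: 100 011 110 111 011 100 001 101 110 110 → 4367341566.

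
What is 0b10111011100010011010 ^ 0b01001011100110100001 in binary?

XOR bit by bit (1 where the bits differ):
  10111011100010011010
^ 01001011100110100001
= 11110000000100111011

0b11110000000100111011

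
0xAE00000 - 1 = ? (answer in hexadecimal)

0xADFFFFF

The trailing 5 digits are 0, so subtracting 1 borrows through: they become F and the next digit up decrements.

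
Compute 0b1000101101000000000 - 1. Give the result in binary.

0b1000101100111111111

The trailing 9 digits are 0, so subtracting 1 borrows through: they become 1 and the next digit up decrements.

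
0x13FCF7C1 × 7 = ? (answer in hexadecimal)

0x8BEAC647

Multiply each base-16 digit by 7, carrying:
  1×7 = 7 → write 7
  C×7 = 84 → write 4 carry 5
  7×7+5 = 54 → write 6 carry 3
  F×7+3 = 108 → write C carry 6
  C×7+6 = 90 → write A carry 5
  F×7+5 = 110 → write E carry 6
  3×7+6 = 27 → write B carry 1
  1×7+1 = 8 → write 8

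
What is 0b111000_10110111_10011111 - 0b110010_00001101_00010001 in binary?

0b1101010101010001110

Subtract column by column in base 2:
  1-1 → 0
  1-0 → 1
  1-0 → 1
  1-0 → 1
  1-1 → 0
  0-0 → 0
  0-0 → 0
  1-0 → 1
  1-1 → 0
  1-0 → 1
  1-1 → 0
  0-1 → 1 (borrow)
  1-0-1 → 0
  1-0 → 1
  0-0 → 0
  1-0 → 1
  0-0 → 0
  0-1 → 1 (borrow)
  0-0-1 → 1 (borrow)
  1-0-1 → 0
  1-1 → 0
  1-1 → 0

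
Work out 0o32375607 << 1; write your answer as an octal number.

0o64773416

1 bits is not a whole number of base-8 digits; in binary: 11010011111101110000111 << 1 = 110100111111011100001110.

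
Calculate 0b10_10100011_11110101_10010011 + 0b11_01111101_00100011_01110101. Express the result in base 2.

Add column by column in base 2, right to left:
  1+1 = 0 carry 1
  1+0+1 = 0 carry 1
  0+1+1 = 0 carry 1
  0+0+1 = 1
  1+1 = 0 carry 1
  0+1+1 = 0 carry 1
  0+1+1 = 0 carry 1
  1+0+1 = 0 carry 1
  1+1+1 = 1 carry 1
  0+1+1 = 0 carry 1
  1+0+1 = 0 carry 1
  0+0+1 = 1
  1+0 = 1
  1+1 = 0 carry 1
  1+0+1 = 0 carry 1
  1+0+1 = 0 carry 1
  1+1+1 = 1 carry 1
  1+0+1 = 0 carry 1
  0+1+1 = 0 carry 1
  0+1+1 = 0 carry 1
  0+1+1 = 0 carry 1
  1+1+1 = 1 carry 1
  0+1+1 = 0 carry 1
  1+0+1 = 0 carry 1
  0+1+1 = 0 carry 1
  1+1+1 = 1 carry 1
  final carry 1

0b110001000010001100100001000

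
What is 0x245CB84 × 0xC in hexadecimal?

Multiply each base-16 digit by 12, carrying:
  4×12 = 48 → write 0 carry 3
  8×12+3 = 99 → write 3 carry 6
  B×12+6 = 138 → write A carry 8
  C×12+8 = 152 → write 8 carry 9
  5×12+9 = 69 → write 5 carry 4
  4×12+4 = 52 → write 4 carry 3
  2×12+3 = 27 → write B carry 1
  remaining carry: 1

0x1B458A30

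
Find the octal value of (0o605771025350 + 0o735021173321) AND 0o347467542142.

0o143002000040

Add column by column in base 8, right to left:
  0+1 = 1
  5+2 = 7
  3+3 = 6
  5+3 = 0 carry 1
  2+7+1 = 2 carry 1
  0+1+1 = 2
  1+1 = 2
  7+2 = 1 carry 1
  7+0+1 = 0 carry 1
  5+5+1 = 3 carry 1
  0+3+1 = 4
  6+7 = 5 carry 1
  final carry 1
Sum = 0o1543012220671; now AND with 0o347467542142:
  1&0=0, 5&3=1, 4&4=4, 3&7=3, 0&4=0, 1&6=0, 2&7=2, 2&5=0, 2&4=0, 0&2=0, 6&1=0, 7&4=4, 1&2=0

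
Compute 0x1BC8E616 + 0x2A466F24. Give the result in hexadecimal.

Add column by column in base 16, right to left:
  6+4 = A
  1+2 = 3
  6+F = 5 carry 1
  E+6+1 = 5 carry 1
  8+6+1 = F
  C+4 = 0 carry 1
  B+A+1 = 6 carry 1
  1+2+1 = 4

0x460F553A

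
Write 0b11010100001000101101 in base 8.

0o3241055

Group the bits in threes: 011 010 100 001 000 101 101 → 3241055.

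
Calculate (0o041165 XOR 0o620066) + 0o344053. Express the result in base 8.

0o1225156

First 0o041165 XOR 0o620066 = 0o661103.
Add column by column in base 8, right to left:
  3+3 = 6
  0+5 = 5
  1+0 = 1
  1+4 = 5
  6+4 = 2 carry 1
  6+3+1 = 2 carry 1
  final carry 1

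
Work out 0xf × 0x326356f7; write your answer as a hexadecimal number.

0x2f3d21879

Multiply each base-16 digit by 15, carrying:
  7×15 = 105 → write 9 carry 6
  f×15+6 = 231 → write 7 carry 14
  6×15+14 = 104 → write 8 carry 6
  5×15+6 = 81 → write 1 carry 5
  3×15+5 = 50 → write 2 carry 3
  6×15+3 = 93 → write d carry 5
  2×15+5 = 35 → write 3 carry 2
  3×15+2 = 47 → write f carry 2
  remaining carry: 2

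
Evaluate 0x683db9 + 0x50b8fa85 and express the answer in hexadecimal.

0x5121383e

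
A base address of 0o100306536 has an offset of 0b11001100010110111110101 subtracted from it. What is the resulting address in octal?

0b11001100010110111110101 = 0o31426765 in octal.
Subtract column by column in base 8:
  6-5 → 1
  3-6 → 5 (borrow)
  5-7-1 → 5 (borrow)
  6-6-1 → 7 (borrow)
  0-2-1 → 5 (borrow)
  3-4-1 → 6 (borrow)
  0-1-1 → 6 (borrow)
  0-3-1 → 4 (borrow)
  1-0-1 → 0

0o46657551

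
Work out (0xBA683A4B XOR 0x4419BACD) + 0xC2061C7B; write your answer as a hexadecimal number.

First 0xBA683A4B XOR 0x4419BACD = 0xFE718086.
Add column by column in base 16, right to left:
  6+B = 1 carry 1
  8+7+1 = 0 carry 1
  0+C+1 = D
  8+1 = 9
  1+6 = 7
  7+0 = 7
  E+2 = 0 carry 1
  F+C+1 = C carry 1
  final carry 1

0x1C0779D01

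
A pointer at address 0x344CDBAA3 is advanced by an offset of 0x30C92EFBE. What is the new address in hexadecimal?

Add column by column in base 16, right to left:
  3+E = 1 carry 1
  A+B+1 = 6 carry 1
  A+F+1 = A carry 1
  B+E+1 = A carry 1
  D+2+1 = 0 carry 1
  C+9+1 = 6 carry 1
  4+C+1 = 1 carry 1
  4+0+1 = 5
  3+3 = 6

0x65160AA61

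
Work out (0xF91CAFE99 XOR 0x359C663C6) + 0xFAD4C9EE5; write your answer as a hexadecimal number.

0x1C75593C44

First 0xF91CAFE99 XOR 0x359C663C6 = 0xCC80C9D5F.
Add column by column in base 16, right to left:
  F+5 = 4 carry 1
  5+E+1 = 4 carry 1
  D+E+1 = C carry 1
  9+9+1 = 3 carry 1
  C+C+1 = 9 carry 1
  0+4+1 = 5
  8+D = 5 carry 1
  C+A+1 = 7 carry 1
  C+F+1 = C carry 1
  final carry 1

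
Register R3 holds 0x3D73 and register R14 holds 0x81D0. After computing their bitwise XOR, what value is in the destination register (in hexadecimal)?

0xBCA3

XOR each hex digit independently (no carries):
  3^8=B, D^1=C, 7^D=A, 3^0=3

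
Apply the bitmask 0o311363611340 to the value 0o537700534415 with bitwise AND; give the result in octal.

0o111300410000

AND each oct digit independently (no carries):
  5&3=1, 3&1=1, 7&1=1, 7&3=3, 0&6=0, 0&3=0, 5&6=4, 3&1=1, 4&1=0, 4&3=0, 1&4=0, 5&0=0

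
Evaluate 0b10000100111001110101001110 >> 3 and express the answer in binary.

0b10000100111001110101001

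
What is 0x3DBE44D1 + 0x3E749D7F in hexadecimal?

Add column by column in base 16, right to left:
  1+F = 0 carry 1
  D+7+1 = 5 carry 1
  4+D+1 = 2 carry 1
  4+9+1 = E
  E+4 = 2 carry 1
  B+7+1 = 3 carry 1
  D+E+1 = C carry 1
  3+3+1 = 7

0x7C32E250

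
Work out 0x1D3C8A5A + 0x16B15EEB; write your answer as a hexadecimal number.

0x33EDE945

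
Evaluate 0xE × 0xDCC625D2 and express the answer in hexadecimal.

0xC12D6117C

Multiply each base-16 digit by 14, carrying:
  2×14 = 28 → write C carry 1
  D×14+1 = 183 → write 7 carry 11
  5×14+11 = 81 → write 1 carry 5
  2×14+5 = 33 → write 1 carry 2
  6×14+2 = 86 → write 6 carry 5
  C×14+5 = 173 → write D carry 10
  C×14+10 = 178 → write 2 carry 11
  D×14+11 = 193 → write 1 carry 12
  remaining carry: C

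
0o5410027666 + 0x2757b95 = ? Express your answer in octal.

0o5645325513

0x2757b95 = 0o235275625 in octal.
Add column by column in base 8, right to left:
  6+5 = 3 carry 1
  6+2+1 = 1 carry 1
  6+6+1 = 5 carry 1
  7+5+1 = 5 carry 1
  2+7+1 = 2 carry 1
  0+2+1 = 3
  0+5 = 5
  1+3 = 4
  4+2 = 6
  5+0 = 5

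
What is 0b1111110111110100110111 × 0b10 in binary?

0b11111101111101001101110

Multiply each base-2 digit by 2, carrying:
  1×2 = 2 → write 0 carry 1
  1×2+1 = 3 → write 1 carry 1
  1×2+1 = 3 → write 1 carry 1
  0×2+1 = 1 → write 1
  1×2 = 2 → write 0 carry 1
  1×2+1 = 3 → write 1 carry 1
  0×2+1 = 1 → write 1
  0×2 = 0 → write 0
  1×2 = 2 → write 0 carry 1
  0×2+1 = 1 → write 1
  1×2 = 2 → write 0 carry 1
  1×2+1 = 3 → write 1 carry 1
  1×2+1 = 3 → write 1 carry 1
  1×2+1 = 3 → write 1 carry 1
  1×2+1 = 3 → write 1 carry 1
  0×2+1 = 1 → write 1
  1×2 = 2 → write 0 carry 1
  1×2+1 = 3 → write 1 carry 1
  1×2+1 = 3 → write 1 carry 1
  1×2+1 = 3 → write 1 carry 1
  1×2+1 = 3 → write 1 carry 1
  1×2+1 = 3 → write 1 carry 1
  remaining carry: 1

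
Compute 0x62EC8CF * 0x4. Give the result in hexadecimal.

0x18BB233C

Multiply each base-16 digit by 4, carrying:
  F×4 = 60 → write C carry 3
  C×4+3 = 51 → write 3 carry 3
  8×4+3 = 35 → write 3 carry 2
  C×4+2 = 50 → write 2 carry 3
  E×4+3 = 59 → write B carry 3
  2×4+3 = 11 → write B
  6×4 = 24 → write 8 carry 1
  remaining carry: 1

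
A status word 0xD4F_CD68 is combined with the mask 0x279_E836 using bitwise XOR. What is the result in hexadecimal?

0xF36255E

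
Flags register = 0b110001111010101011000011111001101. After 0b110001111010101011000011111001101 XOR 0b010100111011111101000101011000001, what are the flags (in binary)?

0b100101000001010110000110100001100

XOR bit by bit (1 where the bits differ):
  110001111010101011000011111001101
^ 010100111011111101000101011000001
= 100101000001010110000110100001100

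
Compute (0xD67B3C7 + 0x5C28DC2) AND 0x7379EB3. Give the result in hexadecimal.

Add column by column in base 16, right to left:
  7+2 = 9
  C+C = 8 carry 1
  3+D+1 = 1 carry 1
  B+8+1 = 4 carry 1
  7+2+1 = A
  6+C = 2 carry 1
  D+5+1 = 3 carry 1
  final carry 1
Sum = 0x132A4189; now AND with 0x7379EB3:
  1&0=0, 3&7=3, 2&3=2, A&7=2, 4&9=0, 1&E=0, 8&B=8, 9&3=1

0x3220081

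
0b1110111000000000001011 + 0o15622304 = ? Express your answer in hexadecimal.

0x72a4cf

0b1110111000000000001011 = 0x3b800b in hexadecimal.
0o15622304 = 0x3724c4 in hexadecimal.
Add column by column in base 16, right to left:
  b+4 = f
  0+c = c
  0+4 = 4
  8+2 = a
  b+7 = 2 carry 1
  3+3+1 = 7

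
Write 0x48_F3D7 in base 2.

Expand each hex digit to 4 bits: 4=0100 8=1000 F=1111 3=0011 D=1101 7=0111.

0b10010001111001111010111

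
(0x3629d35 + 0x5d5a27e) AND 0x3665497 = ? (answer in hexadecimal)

Add column by column in base 16, right to left:
  5+e = 3 carry 1
  3+7+1 = b
  d+2 = f
  9+a = 3 carry 1
  2+5+1 = 8
  6+d = 3 carry 1
  3+5+1 = 9
Sum = 0x9383fb3; now AND with 0x3665497:
  9&3=1, 3&6=2, 8&6=0, 3&5=1, f&4=4, b&9=9, 3&7=3

0x1201493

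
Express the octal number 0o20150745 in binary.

0b10000001101000111100101

Each octal digit is 3 bits: 2=010 0=000 1=001 5=101 0=000 7=111 4=100 5=101.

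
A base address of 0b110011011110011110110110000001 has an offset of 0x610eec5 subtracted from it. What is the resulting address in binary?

0b101101011010001111111010111100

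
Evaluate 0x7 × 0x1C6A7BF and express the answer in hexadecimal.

0xC6E9639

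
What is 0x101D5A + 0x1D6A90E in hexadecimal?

Add column by column in base 16, right to left:
  A+E = 8 carry 1
  5+0+1 = 6
  D+9 = 6 carry 1
  1+A+1 = C
  0+6 = 6
  1+D = E
  0+1 = 1

0x1E6C668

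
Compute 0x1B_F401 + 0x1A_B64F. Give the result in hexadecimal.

0x36AA50

Add column by column in base 16, right to left:
  1+F = 0 carry 1
  0+4+1 = 5
  4+6 = A
  F+B = A carry 1
  B+A+1 = 6 carry 1
  1+1+1 = 3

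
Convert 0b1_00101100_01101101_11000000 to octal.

Group the bits in threes: 001 001 011 000 110 110 111 000 000 → 113066700.

0o113066700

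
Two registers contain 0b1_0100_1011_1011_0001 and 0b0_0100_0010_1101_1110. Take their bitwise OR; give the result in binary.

0b10100101111111111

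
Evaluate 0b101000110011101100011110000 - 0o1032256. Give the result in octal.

0o505322102

0b101000110011101100011110000 = 0o506354360 in octal.
Subtract column by column in base 8:
  0-6 → 2 (borrow)
  6-5-1 → 0
  3-2 → 1
  4-2 → 2
  5-3 → 2
  3-0 → 3
  6-1 → 5
  0-0 → 0
  5-0 → 5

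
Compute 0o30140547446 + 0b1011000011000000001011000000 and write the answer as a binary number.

0o30140547446 = 0b11000001100000101100111100100110 in binary.
Add column by column in base 2, right to left:
  0+0 = 0
  1+0 = 1
  1+0 = 1
  0+0 = 0
  0+0 = 0
  1+0 = 1
  0+1 = 1
  0+1 = 1
  1+0 = 1
  1+1 = 0 carry 1
  1+0+1 = 0 carry 1
  1+0+1 = 0 carry 1
  0+0+1 = 1
  0+0 = 0
  1+0 = 1
  1+0 = 1
  0+0 = 0
  1+0 = 1
  0+1 = 1
  0+1 = 1
  0+0 = 0
  0+0 = 0
  0+0 = 0
  1+0 = 1
  1+1 = 0 carry 1
  0+1+1 = 0 carry 1
  0+0+1 = 1
  0+1 = 1
  0+0 = 0
  0+0 = 0
  1+0 = 1
  1+0 = 1

0b11001100100011101101000111100110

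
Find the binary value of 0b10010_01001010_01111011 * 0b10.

Multiply each base-2 digit by 2, carrying:
  1×2 = 2 → write 0 carry 1
  1×2+1 = 3 → write 1 carry 1
  0×2+1 = 1 → write 1
  1×2 = 2 → write 0 carry 1
  1×2+1 = 3 → write 1 carry 1
  1×2+1 = 3 → write 1 carry 1
  1×2+1 = 3 → write 1 carry 1
  0×2+1 = 1 → write 1
  0×2 = 0 → write 0
  1×2 = 2 → write 0 carry 1
  0×2+1 = 1 → write 1
  1×2 = 2 → write 0 carry 1
  0×2+1 = 1 → write 1
  0×2 = 0 → write 0
  1×2 = 2 → write 0 carry 1
  0×2+1 = 1 → write 1
  0×2 = 0 → write 0
  1×2 = 2 → write 0 carry 1
  0×2+1 = 1 → write 1
  0×2 = 0 → write 0
  1×2 = 2 → write 0 carry 1
  remaining carry: 1

0b1001001001010011110110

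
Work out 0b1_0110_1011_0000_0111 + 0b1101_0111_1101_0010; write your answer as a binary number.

Add column by column in base 2, right to left:
  1+0 = 1
  1+1 = 0 carry 1
  1+0+1 = 0 carry 1
  0+0+1 = 1
  0+1 = 1
  0+0 = 0
  0+1 = 1
  0+1 = 1
  1+1 = 0 carry 1
  1+1+1 = 1 carry 1
  0+1+1 = 0 carry 1
  1+0+1 = 0 carry 1
  0+1+1 = 0 carry 1
  1+0+1 = 0 carry 1
  1+1+1 = 1 carry 1
  0+1+1 = 0 carry 1
  1+0+1 = 0 carry 1
  final carry 1

0b100100001011011001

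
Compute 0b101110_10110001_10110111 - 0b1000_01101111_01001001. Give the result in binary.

0b1001100100001001101110

Subtract column by column in base 2:
  1-1 → 0
  1-0 → 1
  1-0 → 1
  0-1 → 1 (borrow)
  1-0-1 → 0
  1-0 → 1
  0-1 → 1 (borrow)
  1-0-1 → 0
  1-1 → 0
  0-1 → 1 (borrow)
  0-1-1 → 0 (borrow)
  0-1-1 → 0 (borrow)
  1-0-1 → 0
  1-1 → 0
  0-1 → 1 (borrow)
  1-0-1 → 0
  0-0 → 0
  1-0 → 1
  1-0 → 1
  1-1 → 0
  0-0 → 0
  1-0 → 1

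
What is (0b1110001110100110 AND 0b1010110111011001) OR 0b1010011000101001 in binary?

0b1110001110100110 AND 0b1010110111011001 = 0b1010000110000000.
Then OR with 0b1010011000101001.

0b1010011110101001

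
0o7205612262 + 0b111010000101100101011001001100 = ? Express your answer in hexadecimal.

0o7205612262 = 0x3a1714b2 in hexadecimal.
0b111010000101100101011001001100 = 0x3a16564c in hexadecimal.
Add column by column in base 16, right to left:
  2+c = e
  b+4 = f
  4+6 = a
  1+5 = 6
  7+6 = d
  1+1 = 2
  a+a = 4 carry 1
  3+3+1 = 7

0x742d6afe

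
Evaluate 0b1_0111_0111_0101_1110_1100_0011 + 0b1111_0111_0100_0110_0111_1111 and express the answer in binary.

0b10011011101010010101000010

Add column by column in base 2, right to left:
  1+1 = 0 carry 1
  1+1+1 = 1 carry 1
  0+1+1 = 0 carry 1
  0+1+1 = 0 carry 1
  0+1+1 = 0 carry 1
  0+1+1 = 0 carry 1
  1+1+1 = 1 carry 1
  1+0+1 = 0 carry 1
  0+0+1 = 1
  1+1 = 0 carry 1
  1+1+1 = 1 carry 1
  1+0+1 = 0 carry 1
  1+0+1 = 0 carry 1
  0+0+1 = 1
  1+1 = 0 carry 1
  0+0+1 = 1
  1+1 = 0 carry 1
  1+1+1 = 1 carry 1
  1+1+1 = 1 carry 1
  0+0+1 = 1
  1+1 = 0 carry 1
  1+1+1 = 1 carry 1
  1+1+1 = 1 carry 1
  0+1+1 = 0 carry 1
  1+0+1 = 0 carry 1
  final carry 1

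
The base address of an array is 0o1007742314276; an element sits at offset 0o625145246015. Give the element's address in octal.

0o1635107562313

Add column by column in base 8, right to left:
  6+5 = 3 carry 1
  7+1+1 = 1 carry 1
  2+0+1 = 3
  4+6 = 2 carry 1
  1+4+1 = 6
  3+2 = 5
  2+5 = 7
  4+4 = 0 carry 1
  7+1+1 = 1 carry 1
  7+5+1 = 5 carry 1
  0+2+1 = 3
  0+6 = 6
  1+0 = 1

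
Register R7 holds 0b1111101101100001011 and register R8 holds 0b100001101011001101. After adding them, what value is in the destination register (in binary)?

0b10011111010111011000

Add column by column in base 2, right to left:
  1+1 = 0 carry 1
  1+0+1 = 0 carry 1
  0+1+1 = 0 carry 1
  1+1+1 = 1 carry 1
  0+0+1 = 1
  0+0 = 0
  0+1 = 1
  0+1 = 1
  1+0 = 1
  1+1 = 0 carry 1
  0+0+1 = 1
  1+1 = 0 carry 1
  1+1+1 = 1 carry 1
  0+0+1 = 1
  1+0 = 1
  1+0 = 1
  1+0 = 1
  1+1 = 0 carry 1
  1+0+1 = 0 carry 1
  final carry 1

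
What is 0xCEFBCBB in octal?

0o1473736273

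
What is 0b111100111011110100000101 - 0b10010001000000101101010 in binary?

Subtract column by column in base 2:
  1-0 → 1
  0-1 → 1 (borrow)
  1-0-1 → 0
  0-1 → 1 (borrow)
  0-0-1 → 1 (borrow)
  0-1-1 → 0 (borrow)
  0-1-1 → 0 (borrow)
  0-0-1 → 1 (borrow)
  1-1-1 → 1 (borrow)
  0-0-1 → 1 (borrow)
  1-0-1 → 0
  1-0 → 1
  1-0 → 1
  1-0 → 1
  0-0 → 0
  1-1 → 0
  1-0 → 1
  1-0 → 1
  0-0 → 0
  0-1 → 1 (borrow)
  1-0-1 → 0
  1-0 → 1
  1-1 → 0
  1-0 → 1

0b101010110011101110011011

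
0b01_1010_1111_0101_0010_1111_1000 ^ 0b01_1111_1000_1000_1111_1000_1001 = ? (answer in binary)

XOR bit by bit (1 where the bits differ):
  01101011110101001011111000
^ 01111110001000111110001001
= 00010101111101110101110001

0b00010101111101110101110001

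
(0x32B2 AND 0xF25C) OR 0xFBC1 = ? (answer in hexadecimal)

0xFBD1

0x32B2 AND 0xF25C = 0x3210.
Then OR with 0xFBC1.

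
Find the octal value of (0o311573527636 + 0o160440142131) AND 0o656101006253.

0o452001000243

Add column by column in base 8, right to left:
  6+1 = 7
  3+3 = 6
  6+1 = 7
  7+2 = 1 carry 1
  2+4+1 = 7
  5+1 = 6
  3+0 = 3
  7+4 = 3 carry 1
  5+4+1 = 2 carry 1
  1+0+1 = 2
  1+6 = 7
  3+1 = 4
Sum = 0o472233671767; now AND with 0o656101006253:
  4&6=4, 7&5=5, 2&6=2, 2&1=0, 3&0=0, 3&1=1, 6&0=0, 7&0=0, 1&6=0, 7&2=2, 6&5=4, 7&3=3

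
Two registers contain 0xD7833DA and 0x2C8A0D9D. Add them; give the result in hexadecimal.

Add column by column in base 16, right to left:
  A+D = 7 carry 1
  D+9+1 = 7 carry 1
  3+D+1 = 1 carry 1
  3+0+1 = 4
  8+A = 2 carry 1
  7+8+1 = 0 carry 1
  D+C+1 = A carry 1
  0+2+1 = 3

0x3A024177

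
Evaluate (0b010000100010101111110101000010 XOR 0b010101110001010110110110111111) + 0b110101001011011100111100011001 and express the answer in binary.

0b111010011111010110000000010110

First 0b010000100010101111110101000010 XOR 0b010101110001010110110110111111 = 0b000101010011111001000011111101.
Add column by column in base 2, right to left:
  1+1 = 0 carry 1
  0+0+1 = 1
  1+0 = 1
  1+1 = 0 carry 1
  1+1+1 = 1 carry 1
  1+0+1 = 0 carry 1
  1+0+1 = 0 carry 1
  1+0+1 = 0 carry 1
  0+1+1 = 0 carry 1
  0+1+1 = 0 carry 1
  0+1+1 = 0 carry 1
  0+1+1 = 0 carry 1
  1+0+1 = 0 carry 1
  0+0+1 = 1
  0+1 = 1
  1+1 = 0 carry 1
  1+1+1 = 1 carry 1
  1+0+1 = 0 carry 1
  1+1+1 = 1 carry 1
  1+1+1 = 1 carry 1
  0+0+1 = 1
  0+1 = 1
  1+0 = 1
  0+0 = 0
  1+1 = 0 carry 1
  0+0+1 = 1
  1+1 = 0 carry 1
  0+0+1 = 1
  0+1 = 1
  0+1 = 1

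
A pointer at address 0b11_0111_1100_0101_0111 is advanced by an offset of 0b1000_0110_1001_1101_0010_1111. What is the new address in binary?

Add column by column in base 2, right to left:
  1+1 = 0 carry 1
  1+1+1 = 1 carry 1
  1+1+1 = 1 carry 1
  0+1+1 = 0 carry 1
  1+0+1 = 0 carry 1
  0+1+1 = 0 carry 1
  1+0+1 = 0 carry 1
  0+0+1 = 1
  0+1 = 1
  0+0 = 0
  1+1 = 0 carry 1
  1+1+1 = 1 carry 1
  1+1+1 = 1 carry 1
  1+0+1 = 0 carry 1
  1+0+1 = 0 carry 1
  0+1+1 = 0 carry 1
  1+0+1 = 0 carry 1
  1+1+1 = 1 carry 1
  0+1+1 = 0 carry 1
  0+0+1 = 1
  0+0 = 0
  0+0 = 0
  0+0 = 0
  0+1 = 1

0b100010100001100110000110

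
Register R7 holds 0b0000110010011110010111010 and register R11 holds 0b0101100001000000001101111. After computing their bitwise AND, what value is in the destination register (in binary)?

AND bit by bit (1 only where both bits are 1):
  0000110010011110010111010
& 0101100001000000001101111
= 0000100000000000000101010

0b0000100000000000000101010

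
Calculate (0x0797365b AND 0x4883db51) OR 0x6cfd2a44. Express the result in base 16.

0x0797365b AND 0x4883db51 = 0x00831251.
Then OR with 0x6cfd2a44.

0x6cff3a55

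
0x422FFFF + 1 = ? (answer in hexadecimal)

0x4230000

The trailing 4 digits are F (max in base 16), so adding 1 cascades: they roll to 0 and the next digit up increments.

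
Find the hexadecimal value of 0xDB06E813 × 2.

Multiply each base-16 digit by 2, carrying:
  3×2 = 6 → write 6
  1×2 = 2 → write 2
  8×2 = 16 → write 0 carry 1
  E×2+1 = 29 → write D carry 1
  6×2+1 = 13 → write D
  0×2 = 0 → write 0
  B×2 = 22 → write 6 carry 1
  D×2+1 = 27 → write B carry 1
  remaining carry: 1

0x1B60DD026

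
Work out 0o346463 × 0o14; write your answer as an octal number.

Multiply each base-8 digit by 12, carrying:
  3×12 = 36 → write 4 carry 4
  6×12+4 = 76 → write 4 carry 9
  4×12+9 = 57 → write 1 carry 7
  6×12+7 = 79 → write 7 carry 9
  4×12+9 = 57 → write 1 carry 7
  3×12+7 = 43 → write 3 carry 5
  remaining carry: 5

0o5317144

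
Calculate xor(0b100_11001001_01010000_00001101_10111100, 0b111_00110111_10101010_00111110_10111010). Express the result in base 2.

XOR bit by bit (1 where the bits differ):
  10011001001010100000000110110111100
^ 11100110111101010100011111010111010
= 01111111110111110100011001100000110

0b01111111110111110100011001100000110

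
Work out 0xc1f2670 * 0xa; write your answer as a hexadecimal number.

0x79378060

Multiply each base-16 digit by 10, carrying:
  0×10 = 0 → write 0
  7×10 = 70 → write 6 carry 4
  6×10+4 = 64 → write 0 carry 4
  2×10+4 = 24 → write 8 carry 1
  f×10+1 = 151 → write 7 carry 9
  1×10+9 = 19 → write 3 carry 1
  c×10+1 = 121 → write 9 carry 7
  remaining carry: 7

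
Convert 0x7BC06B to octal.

Expand each hex digit to 4 bits: 7=0111 B=1011 C=1100 0=0000 6=0110 B=1011.
Group the bits in threes: 011 110 111 100 000 001 101 011 → 36740153.

0o36740153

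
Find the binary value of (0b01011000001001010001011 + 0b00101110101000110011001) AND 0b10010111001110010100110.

Add column by column in base 2, right to left:
  1+1 = 0 carry 1
  1+0+1 = 0 carry 1
  0+0+1 = 1
  1+1 = 0 carry 1
  0+1+1 = 0 carry 1
  0+0+1 = 1
  0+0 = 0
  1+1 = 0 carry 1
  0+1+1 = 0 carry 1
  1+0+1 = 0 carry 1
  0+0+1 = 1
  0+0 = 0
  1+1 = 0 carry 1
  0+0+1 = 1
  0+1 = 1
  0+0 = 0
  0+1 = 1
  0+1 = 1
  1+1 = 0 carry 1
  1+0+1 = 0 carry 1
  0+1+1 = 0 carry 1
  1+0+1 = 0 carry 1
  final carry 1
Sum = 0b10000110110010000100100; now AND with 0b10010111001110010100110:
  10000110110010000100100
& 10010111001110010100110
= 10000110000010000100100

0b10000110000010000100100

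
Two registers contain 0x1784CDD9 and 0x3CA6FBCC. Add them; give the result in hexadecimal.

0x542BC9A5

Add column by column in base 16, right to left:
  9+C = 5 carry 1
  D+C+1 = A carry 1
  D+B+1 = 9 carry 1
  C+F+1 = C carry 1
  4+6+1 = B
  8+A = 2 carry 1
  7+C+1 = 4 carry 1
  1+3+1 = 5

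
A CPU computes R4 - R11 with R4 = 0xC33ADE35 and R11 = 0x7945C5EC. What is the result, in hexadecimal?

0x49F51849

Subtract column by column in base 16:
  5-C → 9 (borrow)
  3-E-1 → 4 (borrow)
  E-5-1 → 8
  D-C → 1
  A-5 → 5
  3-4 → F (borrow)
  3-9-1 → 9 (borrow)
  C-7-1 → 4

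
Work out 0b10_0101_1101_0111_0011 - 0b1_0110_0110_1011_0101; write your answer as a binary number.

0b1111011010111110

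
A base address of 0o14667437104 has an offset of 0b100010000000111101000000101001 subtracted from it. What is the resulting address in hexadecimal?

0x44DA6E1B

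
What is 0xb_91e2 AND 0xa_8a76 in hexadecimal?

AND each hex digit independently (no carries):
  b&a=a, 9&8=8, 1&a=0, e&7=6, 2&6=2

0xa8062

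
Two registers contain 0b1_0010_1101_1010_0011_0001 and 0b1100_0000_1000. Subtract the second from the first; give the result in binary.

Subtract column by column in base 2:
  1-0 → 1
  0-0 → 0
  0-0 → 0
  0-1 → 1 (borrow)
  1-0-1 → 0
  1-0 → 1
  0-0 → 0
  0-0 → 0
  0-0 → 0
  1-0 → 1
  0-1 → 1 (borrow)
  1-1-1 → 1 (borrow)
  1-0-1 → 0
  0-0 → 0
  1-0 → 1
  1-0 → 1
  0-0 → 0
  1-0 → 1
  0-0 → 0
  0-0 → 0
  1-0 → 1

0b100101100111000101001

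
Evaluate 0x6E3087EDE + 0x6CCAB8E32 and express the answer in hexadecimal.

Add column by column in base 16, right to left:
  E+2 = 0 carry 1
  D+3+1 = 1 carry 1
  E+E+1 = D carry 1
  7+8+1 = 0 carry 1
  8+B+1 = 4 carry 1
  0+A+1 = B
  3+C = F
  E+C = A carry 1
  6+6+1 = D

0xDAFB40D10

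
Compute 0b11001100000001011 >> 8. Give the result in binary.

Right shift by 8: drop the 8 least-significant bits.

0b110011000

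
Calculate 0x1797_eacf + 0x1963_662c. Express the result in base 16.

0x30fb50fb

Add column by column in base 16, right to left:
  f+c = b carry 1
  c+2+1 = f
  a+6 = 0 carry 1
  e+6+1 = 5 carry 1
  7+3+1 = b
  9+6 = f
  7+9 = 0 carry 1
  1+1+1 = 3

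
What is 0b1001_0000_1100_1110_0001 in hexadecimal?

Group the bits into nibbles: 1001 0000 1100 1110 0001 → 90CE1.

0x90CE1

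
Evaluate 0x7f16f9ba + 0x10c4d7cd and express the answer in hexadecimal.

0x8fdbd187

Add column by column in base 16, right to left:
  a+d = 7 carry 1
  b+c+1 = 8 carry 1
  9+7+1 = 1 carry 1
  f+d+1 = d carry 1
  6+4+1 = b
  1+c = d
  f+0 = f
  7+1 = 8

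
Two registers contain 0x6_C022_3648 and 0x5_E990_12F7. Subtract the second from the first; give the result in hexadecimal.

Subtract column by column in base 16:
  8-7 → 1
  4-F → 5 (borrow)
  6-2-1 → 3
  3-1 → 2
  2-0 → 2
  2-9 → 9 (borrow)
  0-9-1 → 6 (borrow)
  C-E-1 → D (borrow)
  6-5-1 → 0

0xD6922351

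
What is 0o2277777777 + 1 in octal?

The trailing 8 digits are 7 (max in base 8), so adding 1 cascades: they roll to 0 and the next digit up increments.

0o2300000000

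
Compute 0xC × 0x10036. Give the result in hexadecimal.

Multiply each base-16 digit by 12, carrying:
  6×12 = 72 → write 8 carry 4
  3×12+4 = 40 → write 8 carry 2
  0×12+2 = 2 → write 2
  0×12 = 0 → write 0
  1×12 = 12 → write C

0xC0288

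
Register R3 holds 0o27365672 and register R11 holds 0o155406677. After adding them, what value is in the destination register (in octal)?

0o204774571

Add column by column in base 8, right to left:
  2+7 = 1 carry 1
  7+7+1 = 7 carry 1
  6+6+1 = 5 carry 1
  5+6+1 = 4 carry 1
  6+0+1 = 7
  3+4 = 7
  7+5 = 4 carry 1
  2+5+1 = 0 carry 1
  0+1+1 = 2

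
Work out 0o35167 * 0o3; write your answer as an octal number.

Multiply each base-8 digit by 3, carrying:
  7×3 = 21 → write 5 carry 2
  6×3+2 = 20 → write 4 carry 2
  1×3+2 = 5 → write 5
  5×3 = 15 → write 7 carry 1
  3×3+1 = 10 → write 2 carry 1
  remaining carry: 1

0o127545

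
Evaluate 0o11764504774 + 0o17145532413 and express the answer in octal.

Add column by column in base 8, right to left:
  4+3 = 7
  7+1 = 0 carry 1
  7+4+1 = 4 carry 1
  4+2+1 = 7
  0+3 = 3
  5+5 = 2 carry 1
  4+5+1 = 2 carry 1
  6+4+1 = 3 carry 1
  7+1+1 = 1 carry 1
  1+7+1 = 1 carry 1
  1+1+1 = 3

0o31132237407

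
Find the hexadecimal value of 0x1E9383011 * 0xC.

0x16EEA240CC

Multiply each base-16 digit by 12, carrying:
  1×12 = 12 → write C
  1×12 = 12 → write C
  0×12 = 0 → write 0
  3×12 = 36 → write 4 carry 2
  8×12+2 = 98 → write 2 carry 6
  3×12+6 = 42 → write A carry 2
  9×12+2 = 110 → write E carry 6
  E×12+6 = 174 → write E carry 10
  1×12+10 = 22 → write 6 carry 1
  remaining carry: 1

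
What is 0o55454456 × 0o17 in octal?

Multiply each base-8 digit by 15, carrying:
  6×15 = 90 → write 2 carry 11
  5×15+11 = 86 → write 6 carry 10
  4×15+10 = 70 → write 6 carry 8
  4×15+8 = 68 → write 4 carry 8
  5×15+8 = 83 → write 3 carry 10
  4×15+10 = 70 → write 6 carry 8
  5×15+8 = 83 → write 3 carry 10
  5×15+10 = 85 → write 5 carry 10
  remaining carry: 12

0o1253634662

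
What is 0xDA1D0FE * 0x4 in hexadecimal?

0x368743F8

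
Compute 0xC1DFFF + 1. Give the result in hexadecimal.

0xC1E000

The trailing 3 digits are F (max in base 16), so adding 1 cascades: they roll to 0 and the next digit up increments.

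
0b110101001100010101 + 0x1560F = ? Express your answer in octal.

0b110101001100010101 = 0o651425 in octal.
0x1560F = 0o253017 in octal.
Add column by column in base 8, right to left:
  5+7 = 4 carry 1
  2+1+1 = 4
  4+0 = 4
  1+3 = 4
  5+5 = 2 carry 1
  6+2+1 = 1 carry 1
  final carry 1

0o1124444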